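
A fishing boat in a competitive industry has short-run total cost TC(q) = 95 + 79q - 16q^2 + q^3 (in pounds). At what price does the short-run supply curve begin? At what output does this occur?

The shutdown price is the minimum of AVC. VC = 79q - 16q^2 + q^3, so AVC = 79 - 16q + q^2.
At the minimum of AVC, MC = AVC. MC = 79 - 32q + 3q^2; setting MC = AVC gives 2q^2 - 16q = 0, so q = 8. min AVC = 15.
So the shutdown price is £15.

£15 per unit, at q = 8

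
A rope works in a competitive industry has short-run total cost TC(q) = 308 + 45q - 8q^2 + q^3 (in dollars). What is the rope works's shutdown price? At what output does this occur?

$29 per unit, at q = 4

The firm shuts down when price falls below the minimum of average variable cost. AVC = VC/q = 45 - 8q + q^2.
At the minimum of AVC, MC = AVC. MC = 45 - 16q + 3q^2; setting MC = AVC gives 2q^2 - 8q = 0, so q = 4. min AVC = 29.
For P < $29 the firm produces nothing.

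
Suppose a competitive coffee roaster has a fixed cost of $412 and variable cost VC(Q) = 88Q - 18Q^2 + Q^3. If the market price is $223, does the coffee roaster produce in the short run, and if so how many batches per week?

Strip out fixed cost: VC = 88Q - 18Q^2 + Q^3. Then AVC = 88 - 18Q + Q^2 and MC = 88 - 36Q + 3Q^2.
AVC is minimized where dAVC/dQ = -18 + 2Q = 0, at Q = 9; min AVC = 88 - 18·9 + 9^2 = $7.
Because $223 ≥ $7, revenue can cover variable cost; the firm operates.
Set P = MC: 223 = 88 - 36Q + 3Q^2 → -135 - 36Q + 3Q^2 = 0. The roots are Q = -3 and Q = 15; the profit-maximizing output is on the rising part of MC, so Q* = 15.
Check: AVC at Q = 15 is $43 ≤ P, so revenue covers variable cost.
Profit = P·Q − TC = 223·15 − 1057 = $2288.

Produce at Q = 15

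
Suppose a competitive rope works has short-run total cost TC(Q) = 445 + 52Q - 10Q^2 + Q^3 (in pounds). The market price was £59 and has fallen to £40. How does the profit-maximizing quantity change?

Output falls from 7 to 6

MC = 52 - 20Q + 3Q^2; the shutdown threshold is min AVC = £27 (at Q = 5).
At P = £59 ≥ min AVC, set P = MC on the rising branch: Q = 7.
At P = £40 ≥ min AVC, set P = MC: Q = 6. The firm stays open but cuts output.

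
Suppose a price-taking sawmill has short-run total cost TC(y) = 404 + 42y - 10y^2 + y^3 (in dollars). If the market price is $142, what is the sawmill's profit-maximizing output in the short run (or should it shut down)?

Produce at y = 10

Variable cost is VC = 42y - 10y^2 + y^3, so AVC = VC/y = 42 - 10y + y^2 and MC = dTC/dy = 42 - 20y + 3y^2.
AVC hits its minimum where MC = AVC, at y = 5, giving min AVC = 42 - 10·5 + 5^2 = $17.
Since P = $142 ≥ min AVC = $17, price covers variable cost and the firm should produce.
Set P = MC: 142 = 42 - 20y + 3y^2 → -100 - 20y + 3y^2 = 0. The roots are y = -10/3 and y = 10; the profit-maximizing output is on the rising part of MC, so y* = 10.
Check: AVC at y = 10 is $42 ≤ P, so revenue covers variable cost.
Profit = P·y − TC = 142·10 − 824 = $596.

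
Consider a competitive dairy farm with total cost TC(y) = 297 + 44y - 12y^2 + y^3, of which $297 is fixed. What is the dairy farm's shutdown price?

The shutdown price is the minimum of AVC. VC = 44y - 12y^2 + y^3, so AVC = 44 - 12y + y^2.
dAVC/dy = -12 + 2y = 0 gives y = 6. min AVC = 44 - 12·6 + 6^2 = 8.
The firm shuts down for any P below $8.

$8 per unit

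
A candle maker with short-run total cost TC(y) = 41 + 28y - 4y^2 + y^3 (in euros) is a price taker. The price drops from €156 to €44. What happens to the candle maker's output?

Output falls from 8 to 4

MC = 28 - 8y + 3y^2; the shutdown threshold is min AVC = €24 (at y = 2).
With P = €156 above the shutdown price, P = MC gives y = 8.
At P = €44 ≥ min AVC, set P = MC: y = 4. The firm stays open but cuts output.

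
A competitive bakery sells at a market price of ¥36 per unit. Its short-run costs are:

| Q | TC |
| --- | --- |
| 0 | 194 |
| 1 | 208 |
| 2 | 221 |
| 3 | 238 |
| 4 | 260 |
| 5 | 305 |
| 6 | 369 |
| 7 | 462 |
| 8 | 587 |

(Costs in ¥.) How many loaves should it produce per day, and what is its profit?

Q = 4; profit = -¥116

Profit at each row (π = 36Q − TC): Q=0: -194; Q=1: -172; Q=2: -149; Q=3: -130; Q=4: -116; Q=5: -125; Q=6: -153; Q=7: -210; Q=8: -299.
Profit is maximized at Q = 4. AVC there is 66/4 = ¥16.50 ≤ P, so producing beats shutting down (which would give -¥194).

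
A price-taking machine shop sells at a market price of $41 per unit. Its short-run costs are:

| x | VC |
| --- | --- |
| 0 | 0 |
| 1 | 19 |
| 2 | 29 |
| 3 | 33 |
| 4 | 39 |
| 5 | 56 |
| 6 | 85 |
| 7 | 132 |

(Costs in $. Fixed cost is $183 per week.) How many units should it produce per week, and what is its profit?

Tabulate TR − TC: x=0: -183; x=1: -161; x=2: -130; x=3: -93; x=4: -58; x=5: -34; x=6: -22; x=7: -28.
Profit is maximized at x = 6. AVC there is 85/6 = $14.17 ≤ P, so producing beats shutting down (which would give -$183).

x = 6; profit = -$22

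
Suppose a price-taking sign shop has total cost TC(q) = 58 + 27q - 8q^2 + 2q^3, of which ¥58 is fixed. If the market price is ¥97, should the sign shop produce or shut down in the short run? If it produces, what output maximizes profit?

Variable cost is VC = 27q - 8q^2 + 2q^3, so AVC = VC/q = 27 - 8q + 2q^2 and MC = dTC/dq = 27 - 16q + 6q^2.
AVC is minimized where dAVC/dq = -8 + 4q = 0, at q = 2; min AVC = 27 - 8·2 + 2·2^2 = ¥19.
Because ¥97 ≥ ¥19, revenue can cover variable cost; the firm operates.
Solving P = MC: -70 - 16q + 6q^2 = 0 ⇒ q = -7/3 or 5. On the upward-sloping branch, q* = 5.
Check: AVC at q = 5 is ¥37 ≤ P, so revenue covers variable cost.
Profit = P·q − TC = 97·5 − 243 = ¥242.

Produce at q = 5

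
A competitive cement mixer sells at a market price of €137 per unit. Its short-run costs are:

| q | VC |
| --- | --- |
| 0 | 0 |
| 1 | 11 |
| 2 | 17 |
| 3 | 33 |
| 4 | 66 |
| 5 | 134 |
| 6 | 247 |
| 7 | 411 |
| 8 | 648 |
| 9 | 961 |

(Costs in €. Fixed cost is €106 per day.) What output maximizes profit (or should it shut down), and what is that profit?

q = 6; profit = €469

Compute π = P·q − TC at each output: q=0: -106; q=1: 20; q=2: 151; q=3: 272; q=4: 376; q=5: 445; q=6: 469; q=7: 442; q=8: 342; q=9: 166.
Profit is maximized at q = 6. AVC there is 247/6 = €41.17 ≤ P, so producing beats shutting down (which would give -€106).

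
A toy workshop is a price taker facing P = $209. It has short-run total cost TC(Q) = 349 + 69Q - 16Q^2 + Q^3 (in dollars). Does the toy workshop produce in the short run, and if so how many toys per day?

Variable cost is VC = 69Q - 16Q^2 + Q^3, so AVC = VC/Q = 69 - 16Q + Q^2 and MC = dTC/dQ = 69 - 32Q + 3Q^2.
The AVC parabola has its vertex at Q = 16/2 = 8, where AVC = 69 - 16·8 + 8^2 = $5.
Since P = $209 ≥ min AVC = $5, price covers variable cost and the firm should produce.
Solving P = MC: -140 - 32Q + 3Q^2 = 0 ⇒ Q = -10/3 or 14. On the upward-sloping branch, Q* = 14.
Check: AVC at Q = 14 is $41 ≤ P, so revenue covers variable cost.
Profit = P·Q − TC = 209·14 − 923 = $2003.

Produce at Q = 14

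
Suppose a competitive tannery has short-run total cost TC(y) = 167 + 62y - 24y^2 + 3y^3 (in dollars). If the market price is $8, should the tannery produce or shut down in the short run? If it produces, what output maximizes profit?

Strip out fixed cost: VC = 62y - 24y^2 + 3y^3. Then AVC = 62 - 24y + 3y^2 and MC = 62 - 48y + 9y^2.
The AVC parabola has its vertex at y = 24/6 = 4, where AVC = 62 - 24·4 + 3·4^2 = $14.
Since P = $8 < min AVC = $14, price fails to cover variable cost at any output.
The firm minimizes its loss by shutting down and losing only its fixed cost of $167.

Shut down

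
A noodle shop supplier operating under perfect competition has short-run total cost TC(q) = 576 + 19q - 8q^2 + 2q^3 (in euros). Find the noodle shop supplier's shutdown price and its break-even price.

Shutdown price = €11; break-even price = €139

Shutdown price = min AVC. AVC = 19 - 8q + 2q^2, with vertex at q = 2 and minimum €11.
ATC = 576/q + 19 - 8q + 2q^2. Setting dATC/dq = −576/q^2 − 8 + 4q = 0 gives q = 6 (since 4·6^3 − 8·6^2 = 576).
min ATC = 576/6 + 19 − 8·6 + 2·6^2 = €139. That is the break-even price.
For €11 ≤ P < €139 the firm produces at a loss; below €11 it shuts down.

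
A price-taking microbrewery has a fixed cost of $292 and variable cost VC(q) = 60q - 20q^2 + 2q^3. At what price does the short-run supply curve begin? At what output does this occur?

The firm shuts down when price falls below the minimum of average variable cost. AVC = VC/q = 60 - 20q + 2q^2.
dAVC/dq = -20 + 4q = 0 gives q = 5. min AVC = 60 - 20·5 + 2·5^2 = 10.
The firm shuts down for any P below $10.

$10 per unit, at q = 5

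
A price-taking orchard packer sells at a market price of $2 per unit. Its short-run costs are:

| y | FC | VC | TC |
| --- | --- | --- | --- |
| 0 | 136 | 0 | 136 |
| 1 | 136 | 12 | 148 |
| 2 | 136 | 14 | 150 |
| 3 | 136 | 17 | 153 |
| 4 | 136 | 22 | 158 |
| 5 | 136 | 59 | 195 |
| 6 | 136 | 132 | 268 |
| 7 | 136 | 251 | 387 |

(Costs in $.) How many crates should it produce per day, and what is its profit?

Profit at each row (π = 2y − TC): y=0: -136; y=1: -146; y=2: -146; y=3: -147; y=4: -150; y=5: -185; y=6: -256; y=7: -373.
Profit is highest at y = 0. Equivalently, the lowest AVC in the table is 22/4 ≈ $5.50 at y = 4, and P = $2 falls below it — price never covers variable cost, so the firm shuts down and loses only its fixed cost.

y = 0 (shut down); profit = -$136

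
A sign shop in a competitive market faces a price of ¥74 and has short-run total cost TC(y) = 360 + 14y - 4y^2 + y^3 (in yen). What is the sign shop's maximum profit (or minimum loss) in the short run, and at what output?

Profit = -¥72 at y = 6

AVC = 14 - 4y + y^2; min AVC = ¥10 at y = 2. Since P = ¥74 ≥ min AVC, the firm produces.
With MC = 14 - 8y + 3y^2, P = MC on the upward-sloping part at y* = 6.
TR = 74·6 = 444. TC = 360 + 156 = 516. Profit = 444 − 516 = -¥72.
By producing, the firm covers all variable cost plus ¥288 of fixed cost; shutting down would lose the full ¥360.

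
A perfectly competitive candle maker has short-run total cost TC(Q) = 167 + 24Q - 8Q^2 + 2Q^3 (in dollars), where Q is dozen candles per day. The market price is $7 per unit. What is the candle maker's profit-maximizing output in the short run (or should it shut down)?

Shut down

Variable cost is VC = 24Q - 8Q^2 + 2Q^3, so AVC = VC/Q = 24 - 8Q + 2Q^2 and MC = dTC/dQ = 24 - 16Q + 6Q^2.
AVC is minimized where dAVC/dQ = -8 + 4Q = 0, at Q = 2; min AVC = 24 - 8·2 + 2·2^2 = $16.
With P < min AVC ($7 < $16), every unit sold adds to the loss.
Best response: produce nothing and absorb the $167 fixed cost.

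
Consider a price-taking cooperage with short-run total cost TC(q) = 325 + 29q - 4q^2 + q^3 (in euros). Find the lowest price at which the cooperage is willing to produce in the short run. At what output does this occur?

The shutdown price is the minimum of AVC. VC = 29q - 4q^2 + q^3, so AVC = 29 - 4q + q^2.
dAVC/dq = -4 + 2q = 0 gives q = 2. min AVC = 29 - 4·2 + 2^2 = 25.
The firm shuts down for any P below €25.

€25 per unit, at q = 2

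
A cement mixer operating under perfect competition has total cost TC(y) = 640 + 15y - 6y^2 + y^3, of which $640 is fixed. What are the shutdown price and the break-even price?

Shutdown price = $6; break-even price = $111

AVC = 15 - 6y + y^2; minimized at y = 3, giving min AVC = $6. That is the shutdown price.
ATC = 640/y + 15 - 6y + y^2. Setting dATC/dy = −640/y^2 − 6 + 2y = 0 gives y = 8 (since 2·8^3 − 6·8^2 = 640).
min ATC = 640/8 + 15 − 6·8 + 8^2 = $111. That is the break-even price.
Between these two prices the firm operates at a loss; above $111 it earns a profit.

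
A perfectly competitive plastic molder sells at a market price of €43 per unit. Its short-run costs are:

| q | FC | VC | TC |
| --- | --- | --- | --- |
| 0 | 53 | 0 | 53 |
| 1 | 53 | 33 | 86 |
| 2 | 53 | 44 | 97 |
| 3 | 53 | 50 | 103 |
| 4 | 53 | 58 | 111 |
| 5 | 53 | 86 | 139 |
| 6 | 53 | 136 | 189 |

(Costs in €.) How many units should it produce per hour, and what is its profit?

q = 5; profit = €76

Tabulate TR − TC: q=0: -53; q=1: -43; q=2: -11; q=3: 26; q=4: 61; q=5: 76; q=6: 69.
Profit is maximized at q = 5. AVC there is 86/5 = €17.20 ≤ P, so producing beats shutting down (which would give -€53).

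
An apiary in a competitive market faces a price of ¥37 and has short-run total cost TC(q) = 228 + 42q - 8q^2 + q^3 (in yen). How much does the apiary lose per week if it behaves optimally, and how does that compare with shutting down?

AVC = 42 - 8q + q^2 has its minimum ¥26 at q = 4; price ¥37 clears that bar, so the firm operates.
With MC = 42 - 16q + 3q^2, P = MC on the upward-sloping part at q* = 5.
TR = 37·5 = 185. TC = 228 + 135 = 363. Profit = 185 − 363 = -¥178.
By producing, the firm covers all variable cost plus ¥50 of fixed cost; shutting down would lose the full ¥228.

Profit = -¥178 at q = 5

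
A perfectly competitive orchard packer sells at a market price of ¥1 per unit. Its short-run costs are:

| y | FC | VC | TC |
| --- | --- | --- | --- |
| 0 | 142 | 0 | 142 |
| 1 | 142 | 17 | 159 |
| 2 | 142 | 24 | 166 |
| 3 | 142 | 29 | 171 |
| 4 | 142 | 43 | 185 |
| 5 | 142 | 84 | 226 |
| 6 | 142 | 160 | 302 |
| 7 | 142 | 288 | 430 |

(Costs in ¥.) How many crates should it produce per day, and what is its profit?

y = 0 (shut down); profit = -¥142

Tabulate TR − TC: y=0: -142; y=1: -158; y=2: -164; y=3: -168; y=4: -181; y=5: -221; y=6: -296; y=7: -423.
Profit is highest at y = 0. Equivalently, the lowest AVC in the table is 29/3 ≈ ¥9.67 at y = 3, and P = ¥1 falls below it — price never covers variable cost, so the firm shuts down and loses only its fixed cost.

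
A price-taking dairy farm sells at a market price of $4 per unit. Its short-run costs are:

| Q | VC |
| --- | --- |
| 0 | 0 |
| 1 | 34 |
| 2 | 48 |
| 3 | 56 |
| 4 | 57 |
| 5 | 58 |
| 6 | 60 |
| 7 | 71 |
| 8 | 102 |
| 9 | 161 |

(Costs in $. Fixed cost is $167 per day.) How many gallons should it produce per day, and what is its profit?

Q = 0 (shut down); profit = -$167

Profit at each row (π = 4Q − TC): Q=0: -167; Q=1: -197; Q=2: -207; Q=3: -211; Q=4: -208; Q=5: -205; Q=6: -203; Q=7: -210; Q=8: -237; Q=9: -292.
Profit is highest at Q = 0. Equivalently, the lowest AVC in the table is 60/6 ≈ $10 at Q = 6, and P = $4 falls below it — price never covers variable cost, so the firm shuts down and loses only its fixed cost.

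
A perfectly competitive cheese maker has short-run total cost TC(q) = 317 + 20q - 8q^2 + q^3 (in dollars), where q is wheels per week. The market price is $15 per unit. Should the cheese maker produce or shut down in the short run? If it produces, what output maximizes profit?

Strip out fixed cost: VC = 20q - 8q^2 + q^3. Then AVC = 20 - 8q + q^2 and MC = 20 - 16q + 3q^2.
AVC hits its minimum where MC = AVC, at q = 4, giving min AVC = 20 - 8·4 + 4^2 = $4.
Since P = $15 ≥ min AVC = $4, price covers variable cost and the firm should produce.
P = MC gives 5 - 16q + 3q^2 = 0, with roots 1/3 and 5. Take the larger (rising MC): q* = 5.
Check: AVC at q = 5 is $5 ≤ P, so revenue covers variable cost.
Profit = P·q − TC = 15·5 − 342 = -$267, a loss, but smaller than the $317 fixed cost the firm would lose by shutting down.

Produce at q = 5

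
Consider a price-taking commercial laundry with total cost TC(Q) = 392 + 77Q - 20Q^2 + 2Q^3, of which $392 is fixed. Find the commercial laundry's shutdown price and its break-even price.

Shutdown price = $27; break-even price = $91

AVC = 77 - 20Q + 2Q^2; minimized at Q = 5, giving min AVC = $27. That is the shutdown price.
ATC = 392/Q + 77 - 20Q + 2Q^2. Setting dATC/dQ = −392/Q^2 − 20 + 4Q = 0 gives Q = 7 (since 4·7^3 − 20·7^2 = 392).
min ATC = 392/7 + 77 − 20·7 + 2·7^2 = $91. That is the break-even price.
Between these two prices the firm operates at a loss; above $91 it earns a profit.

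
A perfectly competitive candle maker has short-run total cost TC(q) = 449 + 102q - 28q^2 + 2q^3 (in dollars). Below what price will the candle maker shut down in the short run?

Short-run supply begins at min AVC. From VC = 102q - 28q^2 + 2q^3, AVC = 102 - 28q + 2q^2.
dAVC/dq = -28 + 4q = 0 gives q = 7. min AVC = 102 - 28·7 + 2·7^2 = 4.
For P < $4 the firm produces nothing.

$4 per unit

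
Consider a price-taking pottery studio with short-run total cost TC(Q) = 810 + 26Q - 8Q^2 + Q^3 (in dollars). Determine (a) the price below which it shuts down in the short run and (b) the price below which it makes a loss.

AVC = 26 - 8Q + Q^2; minimized at Q = 4, giving min AVC = $10. That is the shutdown price.
ATC = 810/Q + 26 - 8Q + Q^2. Setting dATC/dQ = −810/Q^2 − 8 + 2Q = 0 gives Q = 9 (since 2·9^3 − 8·9^2 = 810).
min ATC = 810/9 + 26 − 8·9 + 9^2 = $125. That is the break-even price.
Between these two prices the firm operates at a loss; above $125 it earns a profit.

Shutdown price = $10; break-even price = $125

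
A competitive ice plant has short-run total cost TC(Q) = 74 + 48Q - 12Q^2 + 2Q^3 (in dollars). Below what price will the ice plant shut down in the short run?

Short-run supply begins at min AVC. From VC = 48Q - 12Q^2 + 2Q^3, AVC = 48 - 12Q + 2Q^2.
At the minimum of AVC, MC = AVC. MC = 48 - 24Q + 6Q^2; setting MC = AVC gives 4Q^2 - 12Q = 0, so Q = 3. min AVC = 30.
The firm shuts down for any P below $30.

$30 per unit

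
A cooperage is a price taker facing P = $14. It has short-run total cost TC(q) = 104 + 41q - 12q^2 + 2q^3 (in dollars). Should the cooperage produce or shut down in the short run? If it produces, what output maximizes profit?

From TC, MC = TC'(q) = 41 - 24q + 6q^2 and AVC = VC/q = 41 - 12q + 2q^2.
The AVC parabola has its vertex at q = 12/4 = 3, where AVC = 41 - 12·3 + 2·3^2 = $23.
P = $14 lies below min AVC = $23; no output level covers variable cost.
Best response: produce nothing and absorb the $104 fixed cost.

Shut down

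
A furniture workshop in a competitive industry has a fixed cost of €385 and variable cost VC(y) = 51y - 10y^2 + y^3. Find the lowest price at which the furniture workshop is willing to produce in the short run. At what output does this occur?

Short-run supply begins at min AVC. From VC = 51y - 10y^2 + y^3, AVC = 51 - 10y + y^2.
At the minimum of AVC, MC = AVC. MC = 51 - 20y + 3y^2; setting MC = AVC gives 2y^2 - 10y = 0, so y = 5. min AVC = 26.
So the shutdown price is €26.

€26 per unit, at y = 5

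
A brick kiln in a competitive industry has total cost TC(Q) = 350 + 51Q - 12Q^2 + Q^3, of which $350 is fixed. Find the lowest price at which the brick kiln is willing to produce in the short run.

The firm shuts down when price falls below the minimum of average variable cost. AVC = VC/Q = 51 - 12Q + Q^2.
dAVC/dQ = -12 + 2Q = 0 gives Q = 6. min AVC = 51 - 12·6 + 6^2 = 15.
So the shutdown price is $15.

$15 per unit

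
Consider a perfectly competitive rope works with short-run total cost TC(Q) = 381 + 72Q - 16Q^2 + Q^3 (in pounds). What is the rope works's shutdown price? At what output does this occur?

Short-run supply begins at min AVC. From VC = 72Q - 16Q^2 + Q^3, AVC = 72 - 16Q + Q^2.
At the minimum of AVC, MC = AVC. MC = 72 - 32Q + 3Q^2; setting MC = AVC gives 2Q^2 - 16Q = 0, so Q = 8. min AVC = 8.
So the shutdown price is £8.

£8 per unit, at Q = 8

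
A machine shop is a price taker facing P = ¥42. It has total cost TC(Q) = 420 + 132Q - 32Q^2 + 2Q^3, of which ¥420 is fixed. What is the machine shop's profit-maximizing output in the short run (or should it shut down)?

Variable cost is VC = 132Q - 32Q^2 + 2Q^3, so AVC = VC/Q = 132 - 32Q + 2Q^2 and MC = dTC/dQ = 132 - 64Q + 6Q^2.
The AVC parabola has its vertex at Q = 32/4 = 8, where AVC = 132 - 32·8 + 2·8^2 = ¥4.
Since P = ¥42 ≥ min AVC = ¥4, price covers variable cost and the firm should produce.
Solving P = MC: 90 - 64Q + 6Q^2 = 0 ⇒ Q = 5/3 or 9. On the upward-sloping branch, Q* = 9.
Check: AVC at Q = 9 is ¥6 ≤ P, so revenue covers variable cost.
Profit = P·Q − TC = 42·9 − 474 = -¥96, a loss, but smaller than the ¥420 fixed cost the firm would lose by shutting down.

Produce at Q = 9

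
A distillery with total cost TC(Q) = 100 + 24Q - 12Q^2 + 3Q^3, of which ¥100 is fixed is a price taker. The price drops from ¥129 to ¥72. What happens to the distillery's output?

AVC = 24 - 12Q + 3Q^2, minimized at Q = 2 where min AVC = ¥12. MC = 24 - 24Q + 9Q^2.
With P = ¥129 above the shutdown price, P = MC gives Q = 5.
At P = ¥72 ≥ min AVC, set P = MC: Q = 4. The firm stays open but cuts output.

Output falls from 5 to 4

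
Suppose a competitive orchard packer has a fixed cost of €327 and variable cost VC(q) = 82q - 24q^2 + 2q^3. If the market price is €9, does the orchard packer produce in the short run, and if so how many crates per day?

Shut down

Strip out fixed cost: VC = 82q - 24q^2 + 2q^3. Then AVC = 82 - 24q + 2q^2 and MC = 82 - 48q + 6q^2.
AVC is minimized where dAVC/dq = -24 + 4q = 0, at q = 6; min AVC = 82 - 24·6 + 2·6^2 = €10.
P = €9 lies below min AVC = €10; no output level covers variable cost.
The firm minimizes its loss by shutting down and losing only its fixed cost of €327.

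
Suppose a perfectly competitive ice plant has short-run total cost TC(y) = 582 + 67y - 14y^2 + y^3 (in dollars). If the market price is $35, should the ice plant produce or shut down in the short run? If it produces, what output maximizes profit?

Strip out fixed cost: VC = 67y - 14y^2 + y^3. Then AVC = 67 - 14y + y^2 and MC = 67 - 28y + 3y^2.
AVC is minimized where dAVC/dy = -14 + 2y = 0, at y = 7; min AVC = 67 - 14·7 + 7^2 = $18.
Since P = $35 ≥ min AVC = $18, price covers variable cost and the firm should produce.
P = MC gives 32 - 28y + 3y^2 = 0, with roots 4/3 and 8. Take the larger (rising MC): y* = 8.
Check: AVC at y = 8 is $19 ≤ P, so revenue covers variable cost.
Profit = P·y − TC = 35·8 − 734 = -$454, a loss, but smaller than the $582 fixed cost the firm would lose by shutting down.

Produce at y = 8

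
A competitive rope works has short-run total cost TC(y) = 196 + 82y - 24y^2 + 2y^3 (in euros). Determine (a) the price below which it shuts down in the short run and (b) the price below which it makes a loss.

Shutdown price = min AVC. AVC = 82 - 24y + 2y^2, with vertex at y = 6 and minimum €10.
ATC = 196/y + 82 - 24y + 2y^2. Setting dATC/dy = −196/y^2 − 24 + 4y = 0 gives y = 7 (since 4·7^3 − 24·7^2 = 196).
min ATC = 196/7 + 82 − 24·7 + 2·7^2 = €40. That is the break-even price.
Between these two prices the firm operates at a loss; above €40 it earns a profit.

Shutdown price = €10; break-even price = €40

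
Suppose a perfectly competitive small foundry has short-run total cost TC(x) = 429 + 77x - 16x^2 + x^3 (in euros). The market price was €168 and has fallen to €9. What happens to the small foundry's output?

Output falls from 13 to 0 (the firm shuts down)

MC = 77 - 32x + 3x^2; the shutdown threshold is min AVC = €13 (at x = 8).
With P = €168 above the shutdown price, P = MC gives x = 13.
At P = €9 < min AVC = €13, price no longer covers variable cost at any output, so the firm shuts down: x = 0.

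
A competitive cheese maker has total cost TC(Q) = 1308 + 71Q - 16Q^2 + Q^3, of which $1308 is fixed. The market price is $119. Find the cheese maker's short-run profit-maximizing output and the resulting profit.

AVC = 71 - 16Q + Q^2 has its minimum $7 at Q = 8; price $119 clears that bar, so the firm operates.
With MC = 71 - 32Q + 3Q^2, P = MC on the upward-sloping part at Q* = 12.
TR = 119·12 = 1428. TC = 1308 + 276 = 1584. Profit = 1428 − 1584 = -$156.
That loss of $156 beats the $1308 the firm would lose by shutting down; producing recovers $1152 of fixed cost.

Profit = -$156 at Q = 12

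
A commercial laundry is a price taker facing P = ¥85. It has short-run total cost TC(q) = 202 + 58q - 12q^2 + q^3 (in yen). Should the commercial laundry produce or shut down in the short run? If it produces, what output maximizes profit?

From TC, MC = TC'(q) = 58 - 24q + 3q^2 and AVC = VC/q = 58 - 12q + q^2.
AVC is minimized where dAVC/dq = -12 + 2q = 0, at q = 6; min AVC = 58 - 12·6 + 6^2 = ¥22.
P = ¥85 exceeds min AVC = ¥22, so the firm stays open.
Set P = MC: 85 = 58 - 24q + 3q^2 → -27 - 24q + 3q^2 = 0. The roots are q = -1 and q = 9; the profit-maximizing output is on the rising part of MC, so q* = 9.
Check: AVC at q = 9 is ¥31 ≤ P, so revenue covers variable cost.
Profit = P·q − TC = 85·9 − 481 = ¥284.

Produce at q = 9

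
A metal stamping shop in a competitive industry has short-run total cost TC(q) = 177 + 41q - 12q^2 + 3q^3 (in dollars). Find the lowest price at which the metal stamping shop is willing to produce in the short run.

$29 per unit

Short-run supply begins at min AVC. From VC = 41q - 12q^2 + 3q^3, AVC = 41 - 12q + 3q^2.
At the minimum of AVC, MC = AVC. MC = 41 - 24q + 9q^2; setting MC = AVC gives 6q^2 - 12q = 0, so q = 2. min AVC = 29.
For P < $29 the firm produces nothing.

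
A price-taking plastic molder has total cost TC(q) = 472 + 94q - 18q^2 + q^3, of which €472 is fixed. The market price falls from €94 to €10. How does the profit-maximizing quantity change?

AVC = 94 - 18q + q^2, minimized at q = 9 where min AVC = €13. MC = 94 - 36q + 3q^2.
With P = €94 above the shutdown price, P = MC gives q = 12.
At P = €10 < min AVC = €13, price no longer covers variable cost at any output, so the firm shuts down: q = 0.

Output falls from 12 to 0 (the firm shuts down)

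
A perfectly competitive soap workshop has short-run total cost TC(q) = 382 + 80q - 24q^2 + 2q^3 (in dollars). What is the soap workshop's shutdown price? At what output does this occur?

Short-run supply begins at min AVC. From VC = 80q - 24q^2 + 2q^3, AVC = 80 - 24q + 2q^2.
dAVC/dq = -24 + 4q = 0 gives q = 6. min AVC = 80 - 24·6 + 2·6^2 = 8.
For P < $8 the firm produces nothing.

$8 per unit, at q = 6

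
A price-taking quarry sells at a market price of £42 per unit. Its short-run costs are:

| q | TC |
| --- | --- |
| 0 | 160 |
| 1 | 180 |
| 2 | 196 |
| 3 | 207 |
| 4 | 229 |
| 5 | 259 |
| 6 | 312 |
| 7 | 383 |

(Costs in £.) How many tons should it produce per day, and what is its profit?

Profit at each row (π = 42q − TC): q=0: -160; q=1: -138; q=2: -112; q=3: -81; q=4: -61; q=5: -49; q=6: -60; q=7: -89.
Profit is maximized at q = 5. AVC there is 99/5 = £19.80 ≤ P, so producing beats shutting down (which would give -£160).

q = 5; profit = -£49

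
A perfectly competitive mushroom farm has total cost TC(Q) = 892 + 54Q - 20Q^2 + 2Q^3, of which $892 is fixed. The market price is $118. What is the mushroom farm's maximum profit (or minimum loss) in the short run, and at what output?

Profit = -$124 at Q = 8

AVC = 54 - 20Q + 2Q^2; min AVC = $4 at Q = 5. Since P = $118 ≥ min AVC, the firm produces.
With MC = 54 - 40Q + 6Q^2, P = MC on the upward-sloping part at Q* = 8.
TR = 118·8 = 944. TC = 892 + 176 = 1068. Profit = 944 − 1068 = -$124.
Shutting down would mean losing the fixed cost of $892, so operating at a loss of $124 is better by $768.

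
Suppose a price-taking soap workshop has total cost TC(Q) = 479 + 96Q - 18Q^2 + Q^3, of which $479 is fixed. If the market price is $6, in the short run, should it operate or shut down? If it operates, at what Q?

Shut down

Strip out fixed cost: VC = 96Q - 18Q^2 + Q^3. Then AVC = 96 - 18Q + Q^2 and MC = 96 - 36Q + 3Q^2.
The AVC parabola has its vertex at Q = 18/2 = 9, where AVC = 96 - 18·9 + 9^2 = $15.
P = $6 lies below min AVC = $15; no output level covers variable cost.
Shutting down limits the loss to fixed cost, $479.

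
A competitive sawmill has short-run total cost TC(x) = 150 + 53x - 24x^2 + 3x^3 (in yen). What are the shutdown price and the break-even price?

Shutdown price = ¥5; break-even price = ¥38

Shutdown price = min AVC. AVC = 53 - 24x + 3x^2, with vertex at x = 4 and minimum ¥5.
ATC = 150/x + 53 - 24x + 3x^2. Setting dATC/dx = −150/x^2 − 24 + 6x = 0 gives x = 5 (since 6·5^3 − 24·5^2 = 150).
min ATC = 150/5 + 53 − 24·5 + 3·5^2 = ¥38. That is the break-even price.
Between these two prices the firm operates at a loss; above ¥38 it earns a profit.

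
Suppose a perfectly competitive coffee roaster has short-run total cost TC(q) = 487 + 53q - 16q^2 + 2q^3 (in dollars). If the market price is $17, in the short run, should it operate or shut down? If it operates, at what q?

From TC, MC = TC'(q) = 53 - 32q + 6q^2 and AVC = VC/q = 53 - 16q + 2q^2.
The AVC parabola has its vertex at q = 16/4 = 4, where AVC = 53 - 16·4 + 2·4^2 = $21.
P = $17 lies below min AVC = $21; no output level covers variable cost.
Best response: produce nothing and absorb the $487 fixed cost.

Shut down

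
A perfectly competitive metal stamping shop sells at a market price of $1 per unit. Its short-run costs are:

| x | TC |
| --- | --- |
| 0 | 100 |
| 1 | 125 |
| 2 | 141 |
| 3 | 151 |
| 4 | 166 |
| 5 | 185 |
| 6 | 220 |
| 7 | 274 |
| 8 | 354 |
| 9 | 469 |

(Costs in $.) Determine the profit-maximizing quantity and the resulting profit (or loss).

x = 0 (shut down); profit = -$100

Tabulate TR − TC: x=0: -100; x=1: -124; x=2: -139; x=3: -148; x=4: -162; x=5: -180; x=6: -214; x=7: -267; x=8: -346; x=9: -460.
Profit is highest at x = 0. Equivalently, the lowest AVC in the table is 66/4 ≈ $16.50 at x = 4, and P = $1 falls below it — price never covers variable cost, so the firm shuts down and loses only its fixed cost.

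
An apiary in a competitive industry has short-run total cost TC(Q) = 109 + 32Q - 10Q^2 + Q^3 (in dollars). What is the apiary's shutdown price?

$7 per unit

The firm shuts down when price falls below the minimum of average variable cost. AVC = VC/Q = 32 - 10Q + Q^2.
dAVC/dQ = -10 + 2Q = 0 gives Q = 5. min AVC = 32 - 10·5 + 5^2 = 7.
So the shutdown price is $7.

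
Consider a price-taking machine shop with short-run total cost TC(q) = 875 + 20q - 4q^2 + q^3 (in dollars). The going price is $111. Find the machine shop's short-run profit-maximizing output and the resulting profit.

AVC = 20 - 4q + q^2 has its minimum $16 at q = 2; price $111 clears that bar, so the firm operates.
With MC = 20 - 8q + 3q^2, P = MC on the upward-sloping part at q* = 7.
TR = 111·7 = 777. TC = 875 + 287 = 1162. Profit = 777 − 1162 = -$385.
By producing, the firm covers all variable cost plus $490 of fixed cost; shutting down would lose the full $875.

Profit = -$385 at q = 7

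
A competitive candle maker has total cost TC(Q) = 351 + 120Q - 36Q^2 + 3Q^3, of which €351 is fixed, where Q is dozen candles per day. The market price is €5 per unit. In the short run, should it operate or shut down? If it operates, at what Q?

From TC, MC = TC'(Q) = 120 - 72Q + 9Q^2 and AVC = VC/Q = 120 - 36Q + 3Q^2.
AVC is minimized where dAVC/dQ = -36 + 6Q = 0, at Q = 6; min AVC = 120 - 36·6 + 3·6^2 = €12.
Since P = €5 < min AVC = €12, price fails to cover variable cost at any output.
The firm minimizes its loss by shutting down and losing only its fixed cost of €351.

Shut down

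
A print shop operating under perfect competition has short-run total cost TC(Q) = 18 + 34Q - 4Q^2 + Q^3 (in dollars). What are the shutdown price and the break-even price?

AVC = 34 - 4Q + Q^2; minimized at Q = 2, giving min AVC = $30. That is the shutdown price.
ATC = 18/Q + 34 - 4Q + Q^2. Setting dATC/dQ = −18/Q^2 − 4 + 2Q = 0 gives Q = 3 (since 2·3^3 − 4·3^2 = 18).
min ATC = 18/3 + 34 − 4·3 + 3^2 = $37. That is the break-even price.
Between these two prices the firm operates at a loss; above $37 it earns a profit.

Shutdown price = $30; break-even price = $37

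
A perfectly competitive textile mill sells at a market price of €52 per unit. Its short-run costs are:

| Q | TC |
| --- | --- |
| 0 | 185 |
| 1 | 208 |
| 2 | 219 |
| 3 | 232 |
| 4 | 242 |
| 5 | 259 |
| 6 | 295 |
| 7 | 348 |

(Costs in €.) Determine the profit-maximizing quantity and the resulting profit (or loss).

Profit at each row (π = 52Q − TC): Q=0: -185; Q=1: -156; Q=2: -115; Q=3: -76; Q=4: -34; Q=5: 1; Q=6: 17; Q=7: 16.
Profit is maximized at Q = 6. AVC there is 110/6 = €18.33 ≤ P, so producing beats shutting down (which would give -€185).

Q = 6; profit = €17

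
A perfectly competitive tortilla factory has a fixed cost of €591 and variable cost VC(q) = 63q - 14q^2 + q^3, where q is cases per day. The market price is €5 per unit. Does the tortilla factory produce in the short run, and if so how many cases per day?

Strip out fixed cost: VC = 63q - 14q^2 + q^3. Then AVC = 63 - 14q + q^2 and MC = 63 - 28q + 3q^2.
AVC hits its minimum where MC = AVC, at q = 7, giving min AVC = 63 - 14·7 + 7^2 = €14.
Since P = €5 < min AVC = €14, price fails to cover variable cost at any output.
Best response: produce nothing and absorb the €591 fixed cost.

Shut down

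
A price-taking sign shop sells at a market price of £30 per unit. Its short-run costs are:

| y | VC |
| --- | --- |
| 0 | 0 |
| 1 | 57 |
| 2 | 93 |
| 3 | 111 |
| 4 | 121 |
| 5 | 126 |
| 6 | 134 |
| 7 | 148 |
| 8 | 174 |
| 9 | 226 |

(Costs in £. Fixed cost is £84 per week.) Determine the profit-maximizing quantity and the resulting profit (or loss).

Compute π = P·y − TC at each output: y=0: -84; y=1: -111; y=2: -117; y=3: -105; y=4: -85; y=5: -60; y=6: -38; y=7: -22; y=8: -18; y=9: -40.
Profit is maximized at y = 8. AVC there is 174/8 = £21.75 ≤ P, so producing beats shutting down (which would give -£84).

y = 8; profit = -£18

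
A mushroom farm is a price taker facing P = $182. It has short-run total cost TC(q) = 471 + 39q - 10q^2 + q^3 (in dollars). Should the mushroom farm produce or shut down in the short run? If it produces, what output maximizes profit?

From TC, MC = TC'(q) = 39 - 20q + 3q^2 and AVC = VC/q = 39 - 10q + q^2.
AVC is minimized where dAVC/dq = -10 + 2q = 0, at q = 5; min AVC = 39 - 10·5 + 5^2 = $14.
Since P = $182 ≥ min AVC = $14, price covers variable cost and the firm should produce.
Set P = MC: 182 = 39 - 20q + 3q^2 → -143 - 20q + 3q^2 = 0. The roots are q = -13/3 and q = 11; the profit-maximizing output is on the rising part of MC, so q* = 11.
Check: AVC at q = 11 is $50 ≤ P, so revenue covers variable cost.
Profit = P·q − TC = 182·11 − 1021 = $981.

Produce at q = 11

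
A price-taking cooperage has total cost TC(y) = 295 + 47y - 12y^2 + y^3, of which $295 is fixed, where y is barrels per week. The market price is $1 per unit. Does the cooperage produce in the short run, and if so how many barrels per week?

Shut down

Strip out fixed cost: VC = 47y - 12y^2 + y^3. Then AVC = 47 - 12y + y^2 and MC = 47 - 24y + 3y^2.
AVC hits its minimum where MC = AVC, at y = 6, giving min AVC = 47 - 12·6 + 6^2 = $11.
Since P = $1 < min AVC = $11, price fails to cover variable cost at any output.
Best response: produce nothing and absorb the $295 fixed cost.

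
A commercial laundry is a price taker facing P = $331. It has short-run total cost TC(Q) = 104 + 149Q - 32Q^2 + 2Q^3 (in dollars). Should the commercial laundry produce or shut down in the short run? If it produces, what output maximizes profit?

Produce at Q = 13

From TC, MC = TC'(Q) = 149 - 64Q + 6Q^2 and AVC = VC/Q = 149 - 32Q + 2Q^2.
The AVC parabola has its vertex at Q = 32/4 = 8, where AVC = 149 - 32·8 + 2·8^2 = $21.
Since P = $331 ≥ min AVC = $21, price covers variable cost and the firm should produce.
P = MC gives -182 - 64Q + 6Q^2 = 0, with roots -7/3 and 13. Take the larger (rising MC): Q* = 13.
Check: AVC at Q = 13 is $71 ≤ P, so revenue covers variable cost.
Profit = P·Q − TC = 331·13 − 1027 = $3276.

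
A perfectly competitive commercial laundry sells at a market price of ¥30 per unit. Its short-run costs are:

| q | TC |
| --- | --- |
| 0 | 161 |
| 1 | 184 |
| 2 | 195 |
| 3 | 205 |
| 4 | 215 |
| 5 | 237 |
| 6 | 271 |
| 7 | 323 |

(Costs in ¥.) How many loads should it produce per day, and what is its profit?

Profit at each row (π = 30q − TC): q=0: -161; q=1: -154; q=2: -135; q=3: -115; q=4: -95; q=5: -87; q=6: -91; q=7: -113.
Profit is maximized at q = 5. AVC there is 76/5 = ¥15.20 ≤ P, so producing beats shutting down (which would give -¥161).

q = 5; profit = -¥87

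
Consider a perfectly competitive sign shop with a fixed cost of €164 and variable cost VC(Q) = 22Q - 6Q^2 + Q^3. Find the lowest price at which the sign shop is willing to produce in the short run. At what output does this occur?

€13 per unit, at Q = 3

The firm shuts down when price falls below the minimum of average variable cost. AVC = VC/Q = 22 - 6Q + Q^2.
At the minimum of AVC, MC = AVC. MC = 22 - 12Q + 3Q^2; setting MC = AVC gives 2Q^2 - 6Q = 0, so Q = 3. min AVC = 13.
So the shutdown price is €13.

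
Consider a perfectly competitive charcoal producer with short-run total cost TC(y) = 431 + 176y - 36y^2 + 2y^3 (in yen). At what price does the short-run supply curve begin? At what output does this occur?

¥14 per unit, at y = 9

Short-run supply begins at min AVC. From VC = 176y - 36y^2 + 2y^3, AVC = 176 - 36y + 2y^2.
At the minimum of AVC, MC = AVC. MC = 176 - 72y + 6y^2; setting MC = AVC gives 4y^2 - 36y = 0, so y = 9. min AVC = 14.
The firm shuts down for any P below ¥14.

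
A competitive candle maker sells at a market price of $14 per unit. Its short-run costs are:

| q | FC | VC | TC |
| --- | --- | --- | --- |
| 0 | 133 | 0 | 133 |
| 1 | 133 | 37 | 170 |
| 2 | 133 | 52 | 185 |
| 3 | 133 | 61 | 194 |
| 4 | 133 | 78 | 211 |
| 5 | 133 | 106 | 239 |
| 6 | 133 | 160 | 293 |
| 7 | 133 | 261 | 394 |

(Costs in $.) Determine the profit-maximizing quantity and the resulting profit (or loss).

Profit at each row (π = 14q − TC): q=0: -133; q=1: -156; q=2: -157; q=3: -152; q=4: -155; q=5: -169; q=6: -209; q=7: -296.
Profit is highest at q = 0. Equivalently, the lowest AVC in the table is 78/4 ≈ $19.50 at q = 4, and P = $14 falls below it — price never covers variable cost, so the firm shuts down and loses only its fixed cost.

q = 0 (shut down); profit = -$133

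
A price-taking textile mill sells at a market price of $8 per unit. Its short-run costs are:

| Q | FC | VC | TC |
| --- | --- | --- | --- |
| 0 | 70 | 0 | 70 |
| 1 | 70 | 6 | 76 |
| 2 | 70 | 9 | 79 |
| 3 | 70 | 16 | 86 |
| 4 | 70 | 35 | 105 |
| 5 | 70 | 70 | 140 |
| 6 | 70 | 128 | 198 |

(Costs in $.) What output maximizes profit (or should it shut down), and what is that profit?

Compute π = P·Q − TC at each output: Q=0: -70; Q=1: -68; Q=2: -63; Q=3: -62; Q=4: -73; Q=5: -100; Q=6: -150.
Profit is maximized at Q = 3. AVC there is 16/3 = $5.33 ≤ P, so producing beats shutting down (which would give -$70).

Q = 3; profit = -$62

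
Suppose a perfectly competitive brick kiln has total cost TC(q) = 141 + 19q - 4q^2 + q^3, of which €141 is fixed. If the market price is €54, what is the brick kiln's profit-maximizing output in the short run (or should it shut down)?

From TC, MC = TC'(q) = 19 - 8q + 3q^2 and AVC = VC/q = 19 - 4q + q^2.
AVC is minimized where dAVC/dq = -4 + 2q = 0, at q = 2; min AVC = 19 - 4·2 + 2^2 = €15.
P = €54 exceeds min AVC = €15, so the firm stays open.
Set P = MC: 54 = 19 - 8q + 3q^2 → -35 - 8q + 3q^2 = 0. The roots are q = -7/3 and q = 5; the profit-maximizing output is on the rising part of MC, so q* = 5.
Check: AVC at q = 5 is €24 ≤ P, so revenue covers variable cost.
Profit = P·q − TC = 54·5 − 261 = €9.

Produce at q = 5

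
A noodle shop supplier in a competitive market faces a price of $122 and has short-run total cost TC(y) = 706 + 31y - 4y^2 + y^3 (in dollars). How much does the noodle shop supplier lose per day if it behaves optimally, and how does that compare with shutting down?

Profit = -$216 at y = 7

AVC = 31 - 4y + y^2; min AVC = $27 at y = 2. Since P = $122 ≥ min AVC, the firm produces.
With MC = 31 - 8y + 3y^2, P = MC on the upward-sloping part at y* = 7.
TR = 122·7 = 854. TC = 706 + 364 = 1070. Profit = 854 − 1070 = -$216.
By producing, the firm covers all variable cost plus $490 of fixed cost; shutting down would lose the full $706.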